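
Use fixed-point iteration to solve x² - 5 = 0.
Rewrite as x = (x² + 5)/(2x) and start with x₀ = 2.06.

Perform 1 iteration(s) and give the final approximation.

Equation: x² - 5 = 0
Fixed-point form: x = (x² + 5)/(2x)
x₀ = 2.06

x_1 = g(2.060000) = 2.243592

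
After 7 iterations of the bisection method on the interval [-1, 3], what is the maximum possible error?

Bisection error bound: |error| ≤ (b-a)/2^n
|error| ≤ (3 - (-1))/2^7 = 4/2^7
|error| ≤ 0.0312500000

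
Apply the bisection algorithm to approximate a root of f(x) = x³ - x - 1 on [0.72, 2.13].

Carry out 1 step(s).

f(x) = x³ - x - 1
Initial interval: [0.72, 2.13]

Iteration 1:
  c_1 = (0.720000 + 2.130000)/2 = 1.425000
  f(c_1) = f(1.425000) = 0.468641
  f(a) × f(c) < 0, new interval: [0.720000, 1.425000]

After 1 iteration(s), the approximation is c_1 = 1.425000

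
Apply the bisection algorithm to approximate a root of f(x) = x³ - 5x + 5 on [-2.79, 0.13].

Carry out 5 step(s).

f(x) = x³ - 5x + 5
Initial interval: [-2.79, 0.13]

Iteration 1:
  c_1 = (-2.790000 + 0.130000)/2 = -1.330000
  f(c_1) = f(-1.330000) = 9.297363
  f(a) × f(c) < 0, new interval: [-2.790000, -1.330000]
Iteration 2:
  c_2 = (-2.790000 + (-1.330000))/2 = -2.060000
  f(c_2) = f(-2.060000) = 6.558184
  f(a) × f(c) < 0, new interval: [-2.790000, -2.060000]
Iteration 3:
  c_3 = (-2.790000 + (-2.060000))/2 = -2.425000
  f(c_3) = f(-2.425000) = 2.864484
  f(a) × f(c) < 0, new interval: [-2.790000, -2.425000]
Iteration 4:
  c_4 = (-2.790000 + (-2.425000))/2 = -2.607500
  f(c_4) = f(-2.607500) = 0.308961
  f(a) × f(c) < 0, new interval: [-2.790000, -2.607500]
Iteration 5:
  c_5 = (-2.790000 + (-2.607500))/2 = -2.698750
  f(c_5) = f(-2.698750) = -1.161925
  f(a) × f(c) ≥ 0, new interval: [-2.698750, -2.607500]

After 5 iteration(s), the approximation is c_5 = -2.698750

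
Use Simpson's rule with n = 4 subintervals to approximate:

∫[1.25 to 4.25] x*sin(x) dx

f(x) = x*sin(x)
a = 1.25, b = 4.25, n = 4
h = (b - a)/n = 0.750000

Simpson's rule: (h/3)[f(x₀) + 4f(x₁) + 2f(x₂) + ... + f(xₙ)]

x_0 = 1.2500, f(x_0) = 1.186231, coefficient = 1
x_1 = 2.0000, f(x_1) = 1.818595, coefficient = 4
x_2 = 2.7500, f(x_2) = 1.049568, coefficient = 2
x_3 = 3.5000, f(x_3) = -1.227741, coefficient = 4
x_4 = 4.2500, f(x_4) = -3.803705, coefficient = 1

I ≈ (0.750000/3) × 1.845076 = 0.461269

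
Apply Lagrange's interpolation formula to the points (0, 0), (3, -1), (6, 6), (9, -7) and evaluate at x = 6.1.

Lagrange interpolation formula:
P(x) = Σ yᵢ × Lᵢ(x)
where Lᵢ(x) = Π_{j≠i} (x - xⱼ)/(xᵢ - xⱼ)

L_0(6.1) = (6.1 - 3)/(0 - 3) × (6.1 - 6)/(0 - 6) × (6.1 - 9)/(0 - 9) = 0.005549
L_1(6.1) = (6.1 - 0)/(3 - 0) × (6.1 - 6)/(3 - 6) × (6.1 - 9)/(3 - 9) = -0.032759
L_2(6.1) = (6.1 - 0)/(6 - 0) × (6.1 - 3)/(6 - 3) × (6.1 - 9)/(6 - 9) = 1.015537
L_3(6.1) = (6.1 - 0)/(9 - 0) × (6.1 - 3)/(9 - 3) × (6.1 - 6)/(9 - 6) = 0.011673

P(6.1) = 0×L_0(6.1) + (-1)×L_1(6.1) + 6×L_2(6.1) + (-7)×L_3(6.1)
P(6.1) = 6.044272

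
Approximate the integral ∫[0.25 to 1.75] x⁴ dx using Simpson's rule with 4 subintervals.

f(x) = x⁴
a = 0.25, b = 1.75, n = 4
h = (b - a)/n = 0.375000

Simpson's rule: (h/3)[f(x₀) + 4f(x₁) + 2f(x₂) + ... + f(xₙ)]

x_0 = 0.2500, f(x_0) = 0.003906, coefficient = 1
x_1 = 0.6250, f(x_1) = 0.152588, coefficient = 4
x_2 = 1.0000, f(x_2) = 1.000000, coefficient = 2
x_3 = 1.3750, f(x_3) = 3.574463, coefficient = 4
x_4 = 1.7500, f(x_4) = 9.378906, coefficient = 1

I ≈ (0.375000/3) × 26.291016 = 3.286377
Exact value: 3.282422
Error: 0.003955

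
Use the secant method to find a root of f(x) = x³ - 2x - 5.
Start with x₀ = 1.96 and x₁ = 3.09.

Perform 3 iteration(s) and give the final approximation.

f(x) = x³ - 2x - 5
x₀ = 1.96, x₁ = 3.09

Secant formula: x_{n+1} = x_n - f(x_n)(x_n - x_{n-1})/(f(x_n) - f(x_{n-1}))

Iteration 1:
  f(1.960000) = -1.390464
  f(3.090000) = 18.323629
  x_2 = 3.090000 - 18.323629×(3.090000 - 1.960000)/(18.323629 - (-1.390464))
       = 2.039701
Iteration 2:
  f(3.090000) = 18.323629
  f(2.039701) = -0.593475
  x_3 = 2.039701 - (-0.593475)×(2.039701 - 3.090000)/(-0.593475 - 18.323629)
       = 2.072651
Iteration 3:
  f(2.039701) = -0.593475
  f(2.072651) = -0.241438
  x_4 = 2.072651 - (-0.241438)×(2.072651 - 2.039701)/(-0.241438 - (-0.593475))
       = 2.095249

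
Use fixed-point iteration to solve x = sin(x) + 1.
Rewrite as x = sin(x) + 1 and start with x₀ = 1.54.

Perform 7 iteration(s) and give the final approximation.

Equation: x = sin(x) + 1
Fixed-point form: x = sin(x) + 1
x₀ = 1.54

x_1 = g(1.540000) = 1.999526
x_2 = g(1.999526) = 1.909495
x_3 = g(1.909495) = 1.943188
x_4 = g(1.943188) = 1.931460
x_5 = g(1.931460) = 1.935663
x_6 = g(1.935663) = 1.934171
x_7 = g(1.934171) = 1.934703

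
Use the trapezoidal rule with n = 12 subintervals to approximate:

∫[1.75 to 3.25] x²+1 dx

f(x) = x²+1
a = 1.75, b = 3.25, n = 12
h = (b - a)/n = 0.125000

Trapezoidal rule: (h/2)[f(x₀) + 2f(x₁) + 2f(x₂) + ... + f(xₙ)]

x_0 = 1.7500, f(x_0) = 4.062500, coefficient = 1
x_1 = 1.8750, f(x_1) = 4.515625, coefficient = 2
x_2 = 2.0000, f(x_2) = 5.000000, coefficient = 2
x_3 = 2.1250, f(x_3) = 5.515625, coefficient = 2
x_4 = 2.2500, f(x_4) = 6.062500, coefficient = 2
x_5 = 2.3750, f(x_5) = 6.640625, coefficient = 2
x_6 = 2.5000, f(x_6) = 7.250000, coefficient = 2
x_7 = 2.6250, f(x_7) = 7.890625, coefficient = 2
x_8 = 2.7500, f(x_8) = 8.562500, coefficient = 2
x_9 = 2.8750, f(x_9) = 9.265625, coefficient = 2
x_10 = 3.0000, f(x_10) = 10.000000, coefficient = 2
x_11 = 3.1250, f(x_11) = 10.765625, coefficient = 2
x_12 = 3.2500, f(x_12) = 11.562500, coefficient = 1

I ≈ (0.125000/2) × 178.562500 = 11.160156
Exact value: 11.156250
Error: 0.003906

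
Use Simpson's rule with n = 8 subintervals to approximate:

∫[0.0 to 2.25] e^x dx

f(x) = e^x
a = 0.0, b = 2.25, n = 8
h = (b - a)/n = 0.281250

Simpson's rule: (h/3)[f(x₀) + 4f(x₁) + 2f(x₂) + ... + f(xₙ)]

x_0 = 0.0000, f(x_0) = 1.000000, coefficient = 1
x_1 = 0.2812, f(x_1) = 1.324785, coefficient = 4
x_2 = 0.5625, f(x_2) = 1.755055, coefficient = 2
x_3 = 0.8438, f(x_3) = 2.325070, coefficient = 4
x_4 = 1.1250, f(x_4) = 3.080217, coefficient = 2
x_5 = 1.4062, f(x_5) = 4.080624, coefficient = 4
x_6 = 1.6875, f(x_6) = 5.405949, coefficient = 2
x_7 = 1.9688, f(x_7) = 7.161719, coefficient = 4
x_8 = 2.2500, f(x_8) = 9.487736, coefficient = 1

I ≈ (0.281250/3) × 90.538967 = 8.488028
Exact value: 8.487736
Error: 0.000292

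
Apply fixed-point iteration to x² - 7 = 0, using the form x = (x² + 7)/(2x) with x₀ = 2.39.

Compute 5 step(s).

Equation: x² - 7 = 0
Fixed-point form: x = (x² + 7)/(2x)
x₀ = 2.39

x_1 = g(2.390000) = 2.659435
x_2 = g(2.659435) = 2.645787
x_3 = g(2.645787) = 2.645751
x_4 = g(2.645751) = 2.645751
x_5 = g(2.645751) = 2.645751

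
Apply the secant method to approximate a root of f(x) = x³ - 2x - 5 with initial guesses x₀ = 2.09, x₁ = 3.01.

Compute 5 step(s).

f(x) = x³ - 2x - 5
x₀ = 2.09, x₁ = 3.01

Secant formula: x_{n+1} = x_n - f(x_n)(x_n - x_{n-1})/(f(x_n) - f(x_{n-1}))

Iteration 1:
  f(2.090000) = -0.050671
  f(3.010000) = 16.250901
  x_2 = 3.010000 - 16.250901×(3.010000 - 2.090000)/(16.250901 - (-0.050671))
       = 2.092860
Iteration 2:
  f(3.010000) = 16.250901
  f(2.092860) = -0.018865
  x_3 = 2.092860 - (-0.018865)×(2.092860 - 3.010000)/(-0.018865 - 16.250901)
       = 2.093923
Iteration 3:
  f(2.092860) = -0.018865
  f(2.093923) = -0.007011
  x_4 = 2.093923 - (-0.007011)×(2.093923 - 2.092860)/(-0.007011 - (-0.018865))
       = 2.094552
Iteration 4:
  f(2.093923) = -0.007011
  f(2.094552) = 0.000007
  x_5 = 2.094552 - 0.000007×(2.094552 - 2.093923)/(0.000007 - (-0.007011))
       = 2.094551
Iteration 5:
  f(2.094552) = 0.000007
  f(2.094551) = 0.000000
  x_6 = 2.094551 - 0.000000×(2.094551 - 2.094552)/(0.000000 - 0.000007)
       = 2.094551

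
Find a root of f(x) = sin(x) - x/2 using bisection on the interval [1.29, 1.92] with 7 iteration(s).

f(x) = sin(x) - x/2
Initial interval: [1.29, 1.92]

Iteration 1:
  c_1 = (1.290000 + 1.920000)/2 = 1.605000
  f(c_1) = f(1.605000) = 0.196915
  f(a) × f(c) ≥ 0, new interval: [1.605000, 1.920000]
Iteration 2:
  c_2 = (1.605000 + 1.920000)/2 = 1.762500
  f(c_2) = f(1.762500) = 0.100431
  f(a) × f(c) ≥ 0, new interval: [1.762500, 1.920000]
Iteration 3:
  c_3 = (1.762500 + 1.920000)/2 = 1.841250
  f(c_3) = f(1.841250) = 0.043025
  f(a) × f(c) ≥ 0, new interval: [1.841250, 1.920000]
Iteration 4:
  c_4 = (1.841250 + 1.920000)/2 = 1.880625
  f(c_4) = f(1.880625) = 0.012073
  f(a) × f(c) ≥ 0, new interval: [1.880625, 1.920000]
Iteration 5:
  c_5 = (1.880625 + 1.920000)/2 = 1.900313
  f(c_5) = f(1.900313) = -0.003957
  f(a) × f(c) < 0, new interval: [1.880625, 1.900313]
Iteration 6:
  c_6 = (1.880625 + 1.900313)/2 = 1.890469
  f(c_6) = f(1.890469) = 0.004104
  f(a) × f(c) ≥ 0, new interval: [1.890469, 1.900313]
Iteration 7:
  c_7 = (1.890469 + 1.900313)/2 = 1.895391
  f(c_7) = f(1.895391) = 0.000085
  f(a) × f(c) ≥ 0, new interval: [1.895391, 1.900313]

After 7 iteration(s), the approximation is c_7 = 1.895391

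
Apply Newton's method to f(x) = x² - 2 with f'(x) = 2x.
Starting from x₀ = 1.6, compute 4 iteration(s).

f(x) = x² - 2
f'(x) = 2x
x₀ = 1.6

Newton-Raphson formula: x_{n+1} = x_n - f(x_n)/f'(x_n)

Iteration 1:
  f(1.600000) = 0.560000
  f'(1.600000) = 3.200000
  x_1 = 1.600000 - 0.560000/3.200000 = 1.425000
Iteration 2:
  f(1.425000) = 0.030625
  f'(1.425000) = 2.850000
  x_2 = 1.425000 - 0.030625/2.850000 = 1.414254
Iteration 3:
  f(1.414254) = 0.000115
  f'(1.414254) = 2.828509
  x_3 = 1.414254 - 0.000115/2.828509 = 1.414214
Iteration 4:
  f(1.414214) = 0.000000
  f'(1.414214) = 2.828427
  x_4 = 1.414214 - 0.000000/2.828427 = 1.414214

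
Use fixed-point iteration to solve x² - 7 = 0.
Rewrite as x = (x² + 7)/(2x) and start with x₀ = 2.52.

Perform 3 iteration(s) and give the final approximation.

Equation: x² - 7 = 0
Fixed-point form: x = (x² + 7)/(2x)
x₀ = 2.52

x_1 = g(2.520000) = 2.648889
x_2 = g(2.648889) = 2.645753
x_3 = g(2.645753) = 2.645751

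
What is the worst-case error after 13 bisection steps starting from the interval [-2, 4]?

Bisection error bound: |error| ≤ (b-a)/2^n
|error| ≤ (4 - (-2))/2^13 = 6/2^13
|error| ≤ 0.0007324219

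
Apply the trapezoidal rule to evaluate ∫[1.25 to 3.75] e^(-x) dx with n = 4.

f(x) = e^(-x)
a = 1.25, b = 3.75, n = 4
h = (b - a)/n = 0.625000

Trapezoidal rule: (h/2)[f(x₀) + 2f(x₁) + 2f(x₂) + ... + f(xₙ)]

x_0 = 1.2500, f(x_0) = 0.286505, coefficient = 1
x_1 = 1.8750, f(x_1) = 0.153355, coefficient = 2
x_2 = 2.5000, f(x_2) = 0.082085, coefficient = 2
x_3 = 3.1250, f(x_3) = 0.043937, coefficient = 2
x_4 = 3.7500, f(x_4) = 0.023518, coefficient = 1

I ≈ (0.625000/2) × 0.868776 = 0.271493
Exact value: 0.262987
Error: 0.008506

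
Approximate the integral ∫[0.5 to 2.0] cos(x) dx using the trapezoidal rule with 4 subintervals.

f(x) = cos(x)
a = 0.5, b = 2.0, n = 4
h = (b - a)/n = 0.375000

Trapezoidal rule: (h/2)[f(x₀) + 2f(x₁) + 2f(x₂) + ... + f(xₙ)]

x_0 = 0.5000, f(x_0) = 0.877583, coefficient = 1
x_1 = 0.8750, f(x_1) = 0.640997, coefficient = 2
x_2 = 1.2500, f(x_2) = 0.315322, coefficient = 2
x_3 = 1.6250, f(x_3) = -0.054177, coefficient = 2
x_4 = 2.0000, f(x_4) = -0.416147, coefficient = 1

I ≈ (0.375000/2) × 2.265720 = 0.424822
Exact value: 0.429872
Error: 0.005049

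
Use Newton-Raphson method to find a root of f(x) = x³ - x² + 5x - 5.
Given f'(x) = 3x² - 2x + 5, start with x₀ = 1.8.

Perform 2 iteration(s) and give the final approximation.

f(x) = x³ - x² + 5x - 5
f'(x) = 3x² - 2x + 5
x₀ = 1.8

Newton-Raphson formula: x_{n+1} = x_n - f(x_n)/f'(x_n)

Iteration 1:
  f(1.800000) = 6.592000
  f'(1.800000) = 11.120000
  x_1 = 1.800000 - 6.592000/11.120000 = 1.207194
Iteration 2:
  f(1.207194) = 1.337919
  f'(1.207194) = 6.957565
  x_2 = 1.207194 - 1.337919/6.957565 = 1.014897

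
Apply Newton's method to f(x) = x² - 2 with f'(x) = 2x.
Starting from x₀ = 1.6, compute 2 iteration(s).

f(x) = x² - 2
f'(x) = 2x
x₀ = 1.6

Newton-Raphson formula: x_{n+1} = x_n - f(x_n)/f'(x_n)

Iteration 1:
  f(1.600000) = 0.560000
  f'(1.600000) = 3.200000
  x_1 = 1.600000 - 0.560000/3.200000 = 1.425000
Iteration 2:
  f(1.425000) = 0.030625
  f'(1.425000) = 2.850000
  x_2 = 1.425000 - 0.030625/2.850000 = 1.414254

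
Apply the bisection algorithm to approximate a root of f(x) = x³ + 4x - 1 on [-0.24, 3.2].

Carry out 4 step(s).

f(x) = x³ + 4x - 1
Initial interval: [-0.24, 3.2]

Iteration 1:
  c_1 = (-0.240000 + 3.200000)/2 = 1.480000
  f(c_1) = f(1.480000) = 8.161792
  f(a) × f(c) < 0, new interval: [-0.240000, 1.480000]
Iteration 2:
  c_2 = (-0.240000 + 1.480000)/2 = 0.620000
  f(c_2) = f(0.620000) = 1.718328
  f(a) × f(c) < 0, new interval: [-0.240000, 0.620000]
Iteration 3:
  c_3 = (-0.240000 + 0.620000)/2 = 0.190000
  f(c_3) = f(0.190000) = -0.233141
  f(a) × f(c) ≥ 0, new interval: [0.190000, 0.620000]
Iteration 4:
  c_4 = (0.190000 + 0.620000)/2 = 0.405000
  f(c_4) = f(0.405000) = 0.686430
  f(a) × f(c) < 0, new interval: [0.190000, 0.405000]

After 4 iteration(s), the approximation is c_4 = 0.405000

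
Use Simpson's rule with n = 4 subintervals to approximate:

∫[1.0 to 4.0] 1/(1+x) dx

f(x) = 1/(1+x)
a = 1.0, b = 4.0, n = 4
h = (b - a)/n = 0.750000

Simpson's rule: (h/3)[f(x₀) + 4f(x₁) + 2f(x₂) + ... + f(xₙ)]

x_0 = 1.0000, f(x_0) = 0.500000, coefficient = 1
x_1 = 1.7500, f(x_1) = 0.363636, coefficient = 4
x_2 = 2.5000, f(x_2) = 0.285714, coefficient = 2
x_3 = 3.2500, f(x_3) = 0.235294, coefficient = 4
x_4 = 4.0000, f(x_4) = 0.200000, coefficient = 1

I ≈ (0.750000/3) × 3.667150 = 0.916788
Exact value: 0.916291
Error: 0.000497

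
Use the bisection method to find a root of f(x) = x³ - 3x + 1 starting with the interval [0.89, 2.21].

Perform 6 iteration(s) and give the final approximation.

f(x) = x³ - 3x + 1
Initial interval: [0.89, 2.21]

Iteration 1:
  c_1 = (0.890000 + 2.210000)/2 = 1.550000
  f(c_1) = f(1.550000) = 0.073875
  f(a) × f(c) < 0, new interval: [0.890000, 1.550000]
Iteration 2:
  c_2 = (0.890000 + 1.550000)/2 = 1.220000
  f(c_2) = f(1.220000) = -0.844152
  f(a) × f(c) ≥ 0, new interval: [1.220000, 1.550000]
Iteration 3:
  c_3 = (1.220000 + 1.550000)/2 = 1.385000
  f(c_3) = f(1.385000) = -0.498258
  f(a) × f(c) ≥ 0, new interval: [1.385000, 1.550000]
Iteration 4:
  c_4 = (1.385000 + 1.550000)/2 = 1.467500
  f(c_4) = f(1.467500) = -0.242156
  f(a) × f(c) ≥ 0, new interval: [1.467500, 1.550000]
Iteration 5:
  c_5 = (1.467500 + 1.550000)/2 = 1.508750
  f(c_5) = f(1.508750) = -0.091842
  f(a) × f(c) ≥ 0, new interval: [1.508750, 1.550000]
Iteration 6:
  c_6 = (1.508750 + 1.550000)/2 = 1.529375
  f(c_6) = f(1.529375) = -0.010935
  f(a) × f(c) ≥ 0, new interval: [1.529375, 1.550000]

After 6 iteration(s), the approximation is c_6 = 1.529375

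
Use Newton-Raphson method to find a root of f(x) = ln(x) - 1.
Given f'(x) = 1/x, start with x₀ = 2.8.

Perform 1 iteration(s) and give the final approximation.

f(x) = ln(x) - 1
f'(x) = 1/x
x₀ = 2.8

Newton-Raphson formula: x_{n+1} = x_n - f(x_n)/f'(x_n)

Iteration 1:
  f(2.800000) = 0.029619
  f'(2.800000) = 0.357143
  x_1 = 2.800000 - 0.029619/0.357143 = 2.717066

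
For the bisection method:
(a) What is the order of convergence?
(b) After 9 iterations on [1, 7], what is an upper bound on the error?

(a) Bisection has linear (order 1) convergence; the error is halved each step.

(b) Error bound = (b-a)/2^n = (7 - 1)/2^{9}
    = 6/2^{9}

(a) 1 (linear); (b) error ≤ 1.17e-02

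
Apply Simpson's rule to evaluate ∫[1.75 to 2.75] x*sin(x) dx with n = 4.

f(x) = x*sin(x)
a = 1.75, b = 2.75, n = 4
h = (b - a)/n = 0.250000

Simpson's rule: (h/3)[f(x₀) + 4f(x₁) + 2f(x₂) + ... + f(xₙ)]

x_0 = 1.7500, f(x_0) = 1.721975, coefficient = 1
x_1 = 2.0000, f(x_1) = 1.818595, coefficient = 4
x_2 = 2.2500, f(x_2) = 1.750665, coefficient = 2
x_3 = 2.5000, f(x_3) = 1.496180, coefficient = 4
x_4 = 2.7500, f(x_4) = 1.049568, coefficient = 1

I ≈ (0.250000/3) × 19.531973 = 1.627664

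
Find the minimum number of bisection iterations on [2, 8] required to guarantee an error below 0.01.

We need (b-a)/2^n ≤ 0.01
(8 - 2)/2^n ≤ 0.01
6/2^n ≤ 0.01
2^n ≥ 600
n ≥ log₂(600) = 9.23
n ≥ 10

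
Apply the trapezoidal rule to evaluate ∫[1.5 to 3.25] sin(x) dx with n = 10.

f(x) = sin(x)
a = 1.5, b = 3.25, n = 10
h = (b - a)/n = 0.175000

Trapezoidal rule: (h/2)[f(x₀) + 2f(x₁) + 2f(x₂) + ... + f(xₙ)]

x_0 = 1.5000, f(x_0) = 0.997495, coefficient = 1
x_1 = 1.6750, f(x_1) = 0.994576, coefficient = 2
x_2 = 1.8500, f(x_2) = 0.961275, coefficient = 2
x_3 = 2.0250, f(x_3) = 0.898611, coefficient = 2
x_4 = 2.2000, f(x_4) = 0.808496, coefficient = 2
x_5 = 2.3750, f(x_5) = 0.693685, coefficient = 2
x_6 = 2.5500, f(x_6) = 0.557684, coefficient = 2
x_7 = 2.7250, f(x_7) = 0.404647, coefficient = 2
x_8 = 2.9000, f(x_8) = 0.239249, coefficient = 2
x_9 = 3.0750, f(x_9) = 0.066543, coefficient = 2
x_10 = 3.2500, f(x_10) = -0.108195, coefficient = 1

I ≈ (0.175000/2) × 12.138833 = 1.062148
Exact value: 1.064867
Error: 0.002719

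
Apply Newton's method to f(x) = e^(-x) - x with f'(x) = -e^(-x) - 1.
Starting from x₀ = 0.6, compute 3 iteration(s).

f(x) = e^(-x) - x
f'(x) = -e^(-x) - 1
x₀ = 0.6

Newton-Raphson formula: x_{n+1} = x_n - f(x_n)/f'(x_n)

Iteration 1:
  f(0.600000) = -0.051188
  f'(0.600000) = -1.548812
  x_1 = 0.600000 - (-0.051188)/(-1.548812) = 0.566950
Iteration 2:
  f(0.566950) = 0.000303
  f'(0.566950) = -1.567253
  x_2 = 0.566950 - 0.000303/(-1.567253) = 0.567143
Iteration 3:
  f(0.567143) = 0.000000
  f'(0.567143) = -1.567143
  x_3 = 0.567143 - 0.000000/(-1.567143) = 0.567143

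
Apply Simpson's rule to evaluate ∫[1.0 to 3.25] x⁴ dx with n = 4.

f(x) = x⁴
a = 1.0, b = 3.25, n = 4
h = (b - a)/n = 0.562500

Simpson's rule: (h/3)[f(x₀) + 4f(x₁) + 2f(x₂) + ... + f(xₙ)]

x_0 = 1.0000, f(x_0) = 1.000000, coefficient = 1
x_1 = 1.5625, f(x_1) = 5.960464, coefficient = 4
x_2 = 2.1250, f(x_2) = 20.390869, coefficient = 2
x_3 = 2.6875, f(x_3) = 52.166763, coefficient = 4
x_4 = 3.2500, f(x_4) = 111.566406, coefficient = 1

I ≈ (0.562500/3) × 385.857056 = 72.348198
Exact value: 72.318164
Error: 0.030034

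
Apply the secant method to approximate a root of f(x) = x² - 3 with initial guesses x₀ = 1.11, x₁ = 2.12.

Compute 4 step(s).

f(x) = x² - 3
x₀ = 1.11, x₁ = 2.12

Secant formula: x_{n+1} = x_n - f(x_n)(x_n - x_{n-1})/(f(x_n) - f(x_{n-1}))

Iteration 1:
  f(1.110000) = -1.767900
  f(2.120000) = 1.494400
  x_2 = 2.120000 - 1.494400×(2.120000 - 1.110000)/(1.494400 - (-1.767900))
       = 1.657337
Iteration 2:
  f(2.120000) = 1.494400
  f(1.657337) = -0.253233
  x_3 = 1.657337 - (-0.253233)×(1.657337 - 2.120000)/(-0.253233 - 1.494400)
       = 1.724377
Iteration 3:
  f(1.657337) = -0.253233
  f(1.724377) = -0.026523
  x_4 = 1.724377 - (-0.026523)×(1.724377 - 1.657337)/(-0.026523 - (-0.253233))
       = 1.732220
Iteration 4:
  f(1.724377) = -0.026523
  f(1.732220) = 0.000587
  x_5 = 1.732220 - 0.000587×(1.732220 - 1.724377)/(0.000587 - (-0.026523))
       = 1.732050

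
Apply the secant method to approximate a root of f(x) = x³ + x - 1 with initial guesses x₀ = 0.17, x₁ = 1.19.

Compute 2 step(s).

f(x) = x³ + x - 1
x₀ = 0.17, x₁ = 1.19

Secant formula: x_{n+1} = x_n - f(x_n)(x_n - x_{n-1})/(f(x_n) - f(x_{n-1}))

Iteration 1:
  f(0.170000) = -0.825087
  f(1.190000) = 1.875159
  x_2 = 1.190000 - 1.875159×(1.190000 - 0.170000)/(1.875159 - (-0.825087))
       = 0.481671
Iteration 2:
  f(1.190000) = 1.875159
  f(0.481671) = -0.406578
  x_3 = 0.481671 - (-0.406578)×(0.481671 - 1.190000)/(-0.406578 - 1.875159)
       = 0.607887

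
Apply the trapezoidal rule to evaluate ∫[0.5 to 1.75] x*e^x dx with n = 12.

f(x) = x*e^x
a = 0.5, b = 1.75, n = 12
h = (b - a)/n = 0.104167

Trapezoidal rule: (h/2)[f(x₀) + 2f(x₁) + 2f(x₂) + ... + f(xₙ)]

x_0 = 0.5000, f(x_0) = 0.824361, coefficient = 1
x_1 = 0.6042, f(x_1) = 1.105460, coefficient = 2
x_2 = 0.7083, f(x_2) = 1.438345, coefficient = 2
x_3 = 0.8125, f(x_3) = 1.830997, coefficient = 2
x_4 = 0.9167, f(x_4) = 2.292528, coefficient = 2
x_5 = 1.0208, f(x_5) = 2.833330, coefficient = 2
x_6 = 1.1250, f(x_6) = 3.465244, coefficient = 2
x_7 = 1.2292, f(x_7) = 4.201758, coefficient = 2
x_8 = 1.3333, f(x_8) = 5.058224, coefficient = 2
x_9 = 1.4375, f(x_9) = 6.052101, coefficient = 2
x_10 = 1.5417, f(x_10) = 7.203239, coefficient = 2
x_11 = 1.6458, f(x_11) = 8.534188, coefficient = 2
x_12 = 1.7500, f(x_12) = 10.070555, coefficient = 1

I ≈ (0.104167/2) × 98.925742 = 5.152382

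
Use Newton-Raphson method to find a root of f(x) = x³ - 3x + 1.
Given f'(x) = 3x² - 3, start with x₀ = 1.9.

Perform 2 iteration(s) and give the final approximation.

f(x) = x³ - 3x + 1
f'(x) = 3x² - 3
x₀ = 1.9

Newton-Raphson formula: x_{n+1} = x_n - f(x_n)/f'(x_n)

Iteration 1:
  f(1.900000) = 2.159000
  f'(1.900000) = 7.830000
  x_1 = 1.900000 - 2.159000/7.830000 = 1.624266
Iteration 2:
  f(1.624266) = 0.412404
  f'(1.624266) = 4.914717
  x_2 = 1.624266 - 0.412404/4.914717 = 1.540354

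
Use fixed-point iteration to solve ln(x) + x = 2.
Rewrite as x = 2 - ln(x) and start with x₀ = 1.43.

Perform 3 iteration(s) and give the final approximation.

Equation: ln(x) + x = 2
Fixed-point form: x = 2 - ln(x)
x₀ = 1.43

x_1 = g(1.430000) = 1.642326
x_2 = g(1.642326) = 1.503887
x_3 = g(1.503887) = 1.591947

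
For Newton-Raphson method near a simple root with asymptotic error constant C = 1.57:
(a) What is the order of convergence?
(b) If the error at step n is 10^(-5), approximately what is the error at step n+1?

(a) Newton-Raphson has quadratic (order 2) convergence near simple roots.
    This means |e_{n+1}| ≈ C|e_n|².

(b) With |e_n| = 10^(-5) and C = 1.57:
    |e_{n+1}| ≈ 1.57 × (10^(-5))² = 1.57 × 10^(-10)

(a) 2 (quadratic); (b) |e_{n+1}| ≈ 1.570e-10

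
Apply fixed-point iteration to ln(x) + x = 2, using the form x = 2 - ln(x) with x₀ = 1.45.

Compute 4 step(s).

Equation: ln(x) + x = 2
Fixed-point form: x = 2 - ln(x)
x₀ = 1.45

x_1 = g(1.450000) = 1.628436
x_2 = g(1.628436) = 1.512380
x_3 = g(1.512380) = 1.586316
x_4 = g(1.586316) = 1.538586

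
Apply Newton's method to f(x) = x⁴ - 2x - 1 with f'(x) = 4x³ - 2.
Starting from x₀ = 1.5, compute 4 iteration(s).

f(x) = x⁴ - 2x - 1
f'(x) = 4x³ - 2
x₀ = 1.5

Newton-Raphson formula: x_{n+1} = x_n - f(x_n)/f'(x_n)

Iteration 1:
  f(1.500000) = 1.062500
  f'(1.500000) = 11.500000
  x_1 = 1.500000 - 1.062500/11.500000 = 1.407609
Iteration 2:
  f(1.407609) = 0.110579
  f'(1.407609) = 9.155931
  x_2 = 1.407609 - 0.110579/9.155931 = 1.395531
Iteration 3:
  f(1.395531) = 0.001724
  f'(1.395531) = 8.871234
  x_3 = 1.395531 - 0.001724/8.871234 = 1.395337
Iteration 4:
  f(1.395337) = 0.000000
  f'(1.395337) = 8.866692
  x_4 = 1.395337 - 0.000000/8.866692 = 1.395337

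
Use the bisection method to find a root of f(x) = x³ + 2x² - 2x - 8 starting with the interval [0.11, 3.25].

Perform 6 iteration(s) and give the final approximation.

f(x) = x³ + 2x² - 2x - 8
Initial interval: [0.11, 3.25]

Iteration 1:
  c_1 = (0.110000 + 3.250000)/2 = 1.680000
  f(c_1) = f(1.680000) = -0.973568
  f(a) × f(c) ≥ 0, new interval: [1.680000, 3.250000]
Iteration 2:
  c_2 = (1.680000 + 3.250000)/2 = 2.465000
  f(c_2) = f(2.465000) = 14.200345
  f(a) × f(c) < 0, new interval: [1.680000, 2.465000]
Iteration 3:
  c_3 = (1.680000 + 2.465000)/2 = 2.072500
  f(c_3) = f(2.072500) = 5.347431
  f(a) × f(c) < 0, new interval: [1.680000, 2.072500]
Iteration 4:
  c_4 = (1.680000 + 2.072500)/2 = 1.876250
  f(c_4) = f(1.876250) = 1.893117
  f(a) × f(c) < 0, new interval: [1.680000, 1.876250]
Iteration 5:
  c_5 = (1.680000 + 1.876250)/2 = 1.778125
  f(c_5) = f(1.778125) = 0.389156
  f(a) × f(c) < 0, new interval: [1.680000, 1.778125]
Iteration 6:
  c_6 = (1.680000 + 1.778125)/2 = 1.729062
  f(c_6) = f(1.729062) = -0.309507
  f(a) × f(c) ≥ 0, new interval: [1.729062, 1.778125]

After 6 iteration(s), the approximation is c_6 = 1.729062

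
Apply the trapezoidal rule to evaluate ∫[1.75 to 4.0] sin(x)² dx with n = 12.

f(x) = sin(x)²
a = 1.75, b = 4.0, n = 12
h = (b - a)/n = 0.187500

Trapezoidal rule: (h/2)[f(x₀) + 2f(x₁) + 2f(x₂) + ... + f(xₙ)]

x_0 = 1.7500, f(x_0) = 0.968228, coefficient = 1
x_1 = 1.9375, f(x_1) = 0.871449, coefficient = 2
x_2 = 2.1250, f(x_2) = 0.723044, coefficient = 2
x_3 = 2.3125, f(x_3) = 0.543639, coefficient = 2
x_4 = 2.5000, f(x_4) = 0.358169, coefficient = 2
x_5 = 2.6875, f(x_5) = 0.192411, coefficient = 2
x_6 = 2.8750, f(x_6) = 0.069404, coefficient = 2
x_7 = 3.0625, f(x_7) = 0.006243, coefficient = 2
x_8 = 3.2500, f(x_8) = 0.011706, coefficient = 2
x_9 = 3.4375, f(x_9) = 0.085035, coefficient = 2
x_10 = 3.6250, f(x_10) = 0.216038, coefficient = 2
x_11 = 3.8125, f(x_11) = 0.386507, coefficient = 2
x_12 = 4.0000, f(x_12) = 0.572750, coefficient = 1

I ≈ (0.187500/2) × 8.468267 = 0.793900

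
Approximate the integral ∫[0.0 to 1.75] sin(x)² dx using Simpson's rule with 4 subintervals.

f(x) = sin(x)²
a = 0.0, b = 1.75, n = 4
h = (b - a)/n = 0.437500

Simpson's rule: (h/3)[f(x₀) + 4f(x₁) + 2f(x₂) + ... + f(xₙ)]

x_0 = 0.0000, f(x_0) = 0.000000, coefficient = 1
x_1 = 0.4375, f(x_1) = 0.179502, coefficient = 4
x_2 = 0.8750, f(x_2) = 0.589123, coefficient = 2
x_3 = 1.3125, f(x_3) = 0.934754, coefficient = 4
x_4 = 1.7500, f(x_4) = 0.968228, coefficient = 1

I ≈ (0.437500/3) × 6.603495 = 0.963010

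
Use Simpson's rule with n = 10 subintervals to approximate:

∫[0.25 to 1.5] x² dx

f(x) = x²
a = 0.25, b = 1.5, n = 10
h = (b - a)/n = 0.125000

Simpson's rule: (h/3)[f(x₀) + 4f(x₁) + 2f(x₂) + ... + f(xₙ)]

x_0 = 0.2500, f(x_0) = 0.062500, coefficient = 1
x_1 = 0.3750, f(x_1) = 0.140625, coefficient = 4
x_2 = 0.5000, f(x_2) = 0.250000, coefficient = 2
x_3 = 0.6250, f(x_3) = 0.390625, coefficient = 4
x_4 = 0.7500, f(x_4) = 0.562500, coefficient = 2
x_5 = 0.8750, f(x_5) = 0.765625, coefficient = 4
x_6 = 1.0000, f(x_6) = 1.000000, coefficient = 2
x_7 = 1.1250, f(x_7) = 1.265625, coefficient = 4
x_8 = 1.2500, f(x_8) = 1.562500, coefficient = 2
x_9 = 1.3750, f(x_9) = 1.890625, coefficient = 4
x_10 = 1.5000, f(x_10) = 2.250000, coefficient = 1

I ≈ (0.125000/3) × 26.875000 = 1.119792
Exact value: 1.119792
Error: 0.000000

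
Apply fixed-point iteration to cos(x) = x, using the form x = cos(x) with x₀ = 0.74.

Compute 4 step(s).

Equation: cos(x) = x
Fixed-point form: x = cos(x)
x₀ = 0.74

x_1 = g(0.740000) = 0.738469
x_2 = g(0.738469) = 0.739500
x_3 = g(0.739500) = 0.738805
x_4 = g(0.738805) = 0.739274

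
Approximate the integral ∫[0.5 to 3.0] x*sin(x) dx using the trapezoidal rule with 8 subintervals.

f(x) = x*sin(x)
a = 0.5, b = 3.0, n = 8
h = (b - a)/n = 0.312500

Trapezoidal rule: (h/2)[f(x₀) + 2f(x₁) + 2f(x₂) + ... + f(xₙ)]

x_0 = 0.5000, f(x_0) = 0.239713, coefficient = 1
x_1 = 0.8125, f(x_1) = 0.589882, coefficient = 2
x_2 = 1.1250, f(x_2) = 1.015051, coefficient = 2
x_3 = 1.4375, f(x_3) = 1.424748, coefficient = 2
x_4 = 1.7500, f(x_4) = 1.721975, coefficient = 2
x_5 = 2.0625, f(x_5) = 1.818155, coefficient = 2
x_6 = 2.3750, f(x_6) = 1.647502, coefficient = 2
x_7 = 2.6875, f(x_7) = 1.178864, coefficient = 2
x_8 = 3.0000, f(x_8) = 0.423360, coefficient = 1

I ≈ (0.312500/2) × 19.455429 = 3.039911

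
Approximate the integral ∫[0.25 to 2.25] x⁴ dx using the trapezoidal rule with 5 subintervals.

f(x) = x⁴
a = 0.25, b = 2.25, n = 5
h = (b - a)/n = 0.400000

Trapezoidal rule: (h/2)[f(x₀) + 2f(x₁) + 2f(x₂) + ... + f(xₙ)]

x_0 = 0.2500, f(x_0) = 0.003906, coefficient = 1
x_1 = 0.6500, f(x_1) = 0.178506, coefficient = 2
x_2 = 1.0500, f(x_2) = 1.215506, coefficient = 2
x_3 = 1.4500, f(x_3) = 4.420506, coefficient = 2
x_4 = 1.8500, f(x_4) = 11.713506, coefficient = 2
x_5 = 2.2500, f(x_5) = 25.628906, coefficient = 1

I ≈ (0.400000/2) × 60.688863 = 12.137773
Exact value: 11.532812
Error: 0.604960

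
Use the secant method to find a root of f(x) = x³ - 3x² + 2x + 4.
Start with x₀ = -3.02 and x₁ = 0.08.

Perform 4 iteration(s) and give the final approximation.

f(x) = x³ - 3x² + 2x + 4
x₀ = -3.02, x₁ = 0.08

Secant formula: x_{n+1} = x_n - f(x_n)(x_n - x_{n-1})/(f(x_n) - f(x_{n-1}))

Iteration 1:
  f(-3.020000) = -56.944808
  f(0.080000) = 4.141312
  x_2 = 0.080000 - 4.141312×(0.080000 - (-3.020000))/(4.141312 - (-56.944808))
       = -0.130163
Iteration 2:
  f(0.080000) = 4.141312
  f(-0.130163) = 3.686640
  x_3 = -0.130163 - 3.686640×(-0.130163 - 0.080000)/(3.686640 - 4.141312)
       = -1.834243
Iteration 3:
  f(-0.130163) = 3.686640
  f(-1.834243) = -15.933053
  x_4 = -1.834243 - (-15.933053)×(-1.834243 - (-0.130163))/(-15.933053 - 3.686640)
       = -0.450369
Iteration 4:
  f(-1.834243) = -15.933053
  f(-0.450369) = 2.399417
  x_5 = -0.450369 - 2.399417×(-0.450369 - (-1.834243))/(2.399417 - (-15.933053))
       = -0.631495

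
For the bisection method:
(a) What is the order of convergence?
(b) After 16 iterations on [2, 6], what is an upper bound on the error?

(a) Bisection has linear (order 1) convergence; the error is halved each step.

(b) Error bound = (b-a)/2^n = (6 - 2)/2^{16}
    = 4/2^{16}

(a) 1 (linear); (b) error ≤ 6.10e-05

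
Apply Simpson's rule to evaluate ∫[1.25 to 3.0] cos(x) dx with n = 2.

f(x) = cos(x)
a = 1.25, b = 3.0, n = 2
h = (b - a)/n = 0.875000

Simpson's rule: (h/3)[f(x₀) + 4f(x₁) + 2f(x₂) + ... + f(xₙ)]

x_0 = 1.2500, f(x_0) = 0.315322, coefficient = 1
x_1 = 2.1250, f(x_1) = -0.526266, coefficient = 4
x_2 = 3.0000, f(x_2) = -0.989992, coefficient = 1

I ≈ (0.875000/3) × -2.779735 = -0.810756
Exact value: -0.807865
Error: 0.002892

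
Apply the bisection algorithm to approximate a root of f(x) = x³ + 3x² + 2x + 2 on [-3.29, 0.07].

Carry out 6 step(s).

f(x) = x³ + 3x² + 2x + 2
Initial interval: [-3.29, 0.07]

Iteration 1:
  c_1 = (-3.290000 + 0.070000)/2 = -1.610000
  f(c_1) = f(-1.610000) = 2.383019
  f(a) × f(c) < 0, new interval: [-3.290000, -1.610000]
Iteration 2:
  c_2 = (-3.290000 + (-1.610000))/2 = -2.450000
  f(c_2) = f(-2.450000) = 0.401375
  f(a) × f(c) < 0, new interval: [-3.290000, -2.450000]
Iteration 3:
  c_3 = (-3.290000 + (-2.450000))/2 = -2.870000
  f(c_3) = f(-2.870000) = -2.669203
  f(a) × f(c) ≥ 0, new interval: [-2.870000, -2.450000]
Iteration 4:
  c_4 = (-2.870000 + (-2.450000))/2 = -2.660000
  f(c_4) = f(-2.660000) = -0.914296
  f(a) × f(c) ≥ 0, new interval: [-2.660000, -2.450000]
Iteration 5:
  c_5 = (-2.660000 + (-2.450000))/2 = -2.555000
  f(c_5) = f(-2.555000) = -0.205029
  f(a) × f(c) ≥ 0, new interval: [-2.555000, -2.450000]
Iteration 6:
  c_6 = (-2.555000 + (-2.450000))/2 = -2.502500
  f(c_6) = f(-2.502500) = 0.110597
  f(a) × f(c) < 0, new interval: [-2.555000, -2.502500]

After 6 iteration(s), the approximation is c_6 = -2.502500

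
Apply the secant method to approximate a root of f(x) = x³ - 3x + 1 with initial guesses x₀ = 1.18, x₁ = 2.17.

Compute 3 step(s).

f(x) = x³ - 3x + 1
x₀ = 1.18, x₁ = 2.17

Secant formula: x_{n+1} = x_n - f(x_n)(x_n - x_{n-1})/(f(x_n) - f(x_{n-1}))

Iteration 1:
  f(1.180000) = -0.896968
  f(2.170000) = 4.708313
  x_2 = 2.170000 - 4.708313×(2.170000 - 1.180000)/(4.708313 - (-0.896968))
       = 1.338422
Iteration 2:
  f(2.170000) = 4.708313
  f(1.338422) = -0.617653
  x_3 = 1.338422 - (-0.617653)×(1.338422 - 2.170000)/(-0.617653 - 4.708313)
       = 1.434860
Iteration 3:
  f(1.338422) = -0.617653
  f(1.434860) = -0.350457
  x_4 = 1.434860 - (-0.350457)×(1.434860 - 1.338422)/(-0.350457 - (-0.617653))
       = 1.561349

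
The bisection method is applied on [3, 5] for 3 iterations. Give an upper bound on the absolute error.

Bisection error bound: |error| ≤ (b-a)/2^n
|error| ≤ (5 - 3)/2^3 = 2/2^3
|error| ≤ 0.2500000000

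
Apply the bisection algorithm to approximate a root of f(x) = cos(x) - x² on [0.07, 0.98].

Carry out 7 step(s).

f(x) = cos(x) - x²
Initial interval: [0.07, 0.98]

Iteration 1:
  c_1 = (0.070000 + 0.980000)/2 = 0.525000
  f(c_1) = f(0.525000) = 0.589699
  f(a) × f(c) ≥ 0, new interval: [0.525000, 0.980000]
Iteration 2:
  c_2 = (0.525000 + 0.980000)/2 = 0.752500
  f(c_2) = f(0.752500) = 0.163726
  f(a) × f(c) ≥ 0, new interval: [0.752500, 0.980000]
Iteration 3:
  c_3 = (0.752500 + 0.980000)/2 = 0.866250
  f(c_3) = f(0.866250) = -0.102701
  f(a) × f(c) < 0, new interval: [0.752500, 0.866250]
Iteration 4:
  c_4 = (0.752500 + 0.866250)/2 = 0.809375
  f(c_4) = f(0.809375) = 0.034863
  f(a) × f(c) ≥ 0, new interval: [0.809375, 0.866250]
Iteration 5:
  c_5 = (0.809375 + 0.866250)/2 = 0.837812
  f(c_5) = f(0.837812) = -0.032840
  f(a) × f(c) < 0, new interval: [0.809375, 0.837812]
Iteration 6:
  c_6 = (0.809375 + 0.837812)/2 = 0.823594
  f(c_6) = f(0.823594) = 0.001283
  f(a) × f(c) ≥ 0, new interval: [0.823594, 0.837812]
Iteration 7:
  c_7 = (0.823594 + 0.837812)/2 = 0.830703
  f(c_7) = f(0.830703) = -0.015711
  f(a) × f(c) < 0, new interval: [0.823594, 0.830703]

After 7 iteration(s), the approximation is c_7 = 0.830703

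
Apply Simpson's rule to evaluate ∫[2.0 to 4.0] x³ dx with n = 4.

f(x) = x³
a = 2.0, b = 4.0, n = 4
h = (b - a)/n = 0.500000

Simpson's rule: (h/3)[f(x₀) + 4f(x₁) + 2f(x₂) + ... + f(xₙ)]

x_0 = 2.0000, f(x_0) = 8.000000, coefficient = 1
x_1 = 2.5000, f(x_1) = 15.625000, coefficient = 4
x_2 = 3.0000, f(x_2) = 27.000000, coefficient = 2
x_3 = 3.5000, f(x_3) = 42.875000, coefficient = 4
x_4 = 4.0000, f(x_4) = 64.000000, coefficient = 1

I ≈ (0.500000/3) × 360.000000 = 60.000000
Exact value: 60.000000
Error: 0.000000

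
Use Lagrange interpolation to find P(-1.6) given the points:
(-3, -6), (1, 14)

Lagrange interpolation formula:
P(x) = Σ yᵢ × Lᵢ(x)
where Lᵢ(x) = Π_{j≠i} (x - xⱼ)/(xᵢ - xⱼ)

L_0(-1.6) = (-1.6 - 1)/(-3 - 1) = 0.650000
L_1(-1.6) = (-1.6 - (-3))/(1 - (-3)) = 0.350000

P(-1.6) = (-6)×L_0(-1.6) + 14×L_1(-1.6)
P(-1.6) = 1.000000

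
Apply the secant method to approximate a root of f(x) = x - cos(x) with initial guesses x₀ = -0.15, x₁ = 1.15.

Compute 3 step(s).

f(x) = x - cos(x)
x₀ = -0.15, x₁ = 1.15

Secant formula: x_{n+1} = x_n - f(x_n)(x_n - x_{n-1})/(f(x_n) - f(x_{n-1}))

Iteration 1:
  f(-0.150000) = -1.138771
  f(1.150000) = 0.741513
  x_2 = 1.150000 - 0.741513×(1.150000 - (-0.150000))/(0.741513 - (-1.138771))
       = 0.637329
Iteration 2:
  f(1.150000) = 0.741513
  f(0.637329) = -0.166359
  x_3 = 0.637329 - (-0.166359)×(0.637329 - 1.150000)/(-0.166359 - 0.741513)
       = 0.731271
Iteration 3:
  f(0.637329) = -0.166359
  f(0.731271) = -0.013055
  x_4 = 0.731271 - (-0.013055)×(0.731271 - 0.637329)/(-0.013055 - (-0.166359))
       = 0.739271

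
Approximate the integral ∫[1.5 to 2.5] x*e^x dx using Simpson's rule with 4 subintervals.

f(x) = x*e^x
a = 1.5, b = 2.5, n = 4
h = (b - a)/n = 0.250000

Simpson's rule: (h/3)[f(x₀) + 4f(x₁) + 2f(x₂) + ... + f(xₙ)]

x_0 = 1.5000, f(x_0) = 6.722534, coefficient = 1
x_1 = 1.7500, f(x_1) = 10.070555, coefficient = 4
x_2 = 2.0000, f(x_2) = 14.778112, coefficient = 2
x_3 = 2.2500, f(x_3) = 21.347406, coefficient = 4
x_4 = 2.5000, f(x_4) = 30.456235, coefficient = 1

I ≈ (0.250000/3) × 192.406834 = 16.033903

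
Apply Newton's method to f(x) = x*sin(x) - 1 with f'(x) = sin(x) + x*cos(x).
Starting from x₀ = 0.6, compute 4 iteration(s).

f(x) = x*sin(x) - 1
f'(x) = sin(x) + x*cos(x)
x₀ = 0.6

Newton-Raphson formula: x_{n+1} = x_n - f(x_n)/f'(x_n)

Iteration 1:
  f(0.600000) = -0.661215
  f'(0.600000) = 1.059844
  x_1 = 0.600000 - (-0.661215)/1.059844 = 1.223879
Iteration 2:
  f(1.223879) = 0.150967
  f'(1.223879) = 1.356545
  x_2 = 1.223879 - 0.150967/1.356545 = 1.112591
Iteration 3:
  f(1.112591) = -0.002175
  f'(1.112591) = 1.388990
  x_3 = 1.112591 - (-0.002175)/1.388990 = 1.114157
Iteration 4:
  f(1.114157) = 0.000000
  f'(1.114157) = 1.388809
  x_4 = 1.114157 - 0.000000/1.388809 = 1.114157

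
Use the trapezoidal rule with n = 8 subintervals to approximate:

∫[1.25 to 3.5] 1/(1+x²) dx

f(x) = 1/(1+x²)
a = 1.25, b = 3.5, n = 8
h = (b - a)/n = 0.281250

Trapezoidal rule: (h/2)[f(x₀) + 2f(x₁) + 2f(x₂) + ... + f(xₙ)]

x_0 = 1.2500, f(x_0) = 0.390244, coefficient = 1
x_1 = 1.5312, f(x_1) = 0.298978, coefficient = 2
x_2 = 1.8125, f(x_2) = 0.233364, coefficient = 2
x_3 = 2.0938, f(x_3) = 0.185743, coefficient = 2
x_4 = 2.3750, f(x_4) = 0.150588, coefficient = 2
x_5 = 2.6562, f(x_5) = 0.124136, coefficient = 2
x_6 = 2.9375, f(x_6) = 0.103854, coefficient = 2
x_7 = 3.2188, f(x_7) = 0.088025, coefficient = 2
x_8 = 3.5000, f(x_8) = 0.075472, coefficient = 1

I ≈ (0.281250/2) × 2.835093 = 0.398685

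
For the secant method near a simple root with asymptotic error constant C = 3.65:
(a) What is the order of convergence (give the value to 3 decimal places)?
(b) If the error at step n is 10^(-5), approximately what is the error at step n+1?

(a) Secant method has superlinear convergence with order φ = (1+√5)/2 ≈ 1.618.
    This means |e_{n+1}| ≈ C|e_n|^1.618.

(b) With |e_n| = 10^(-5) and C = 3.65:
    |e_{n+1}| ≈ 3.65 × (10^(-5))^1.618 = 3.65 × 10^(-8.09)

(a) ≈ 1.618 (golden ratio); (b) |e_{n+1}| ≈ 2.966e-08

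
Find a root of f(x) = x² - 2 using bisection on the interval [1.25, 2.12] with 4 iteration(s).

f(x) = x² - 2
Initial interval: [1.25, 2.12]

Iteration 1:
  c_1 = (1.250000 + 2.120000)/2 = 1.685000
  f(c_1) = f(1.685000) = 0.839225
  f(a) × f(c) < 0, new interval: [1.250000, 1.685000]
Iteration 2:
  c_2 = (1.250000 + 1.685000)/2 = 1.467500
  f(c_2) = f(1.467500) = 0.153556
  f(a) × f(c) < 0, new interval: [1.250000, 1.467500]
Iteration 3:
  c_3 = (1.250000 + 1.467500)/2 = 1.358750
  f(c_3) = f(1.358750) = -0.153798
  f(a) × f(c) ≥ 0, new interval: [1.358750, 1.467500]
Iteration 4:
  c_4 = (1.358750 + 1.467500)/2 = 1.413125
  f(c_4) = f(1.413125) = -0.003078
  f(a) × f(c) ≥ 0, new interval: [1.413125, 1.467500]

After 4 iteration(s), the approximation is c_4 = 1.413125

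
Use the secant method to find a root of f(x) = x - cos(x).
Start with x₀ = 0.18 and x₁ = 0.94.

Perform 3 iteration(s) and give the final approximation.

f(x) = x - cos(x)
x₀ = 0.18, x₁ = 0.94

Secant formula: x_{n+1} = x_n - f(x_n)(x_n - x_{n-1})/(f(x_n) - f(x_{n-1}))

Iteration 1:
  f(0.180000) = -0.803844
  f(0.940000) = 0.350212
  x_2 = 0.940000 - 0.350212×(0.940000 - 0.180000)/(0.350212 - (-0.803844))
       = 0.709369
Iteration 2:
  f(0.940000) = 0.350212
  f(0.709369) = -0.049404
  x_3 = 0.709369 - (-0.049404)×(0.709369 - 0.940000)/(-0.049404 - 0.350212)
       = 0.737882
Iteration 3:
  f(0.709369) = -0.049404
  f(0.737882) = -0.002014
  x_4 = 0.737882 - (-0.002014)×(0.737882 - 0.709369)/(-0.002014 - (-0.049404))
       = 0.739093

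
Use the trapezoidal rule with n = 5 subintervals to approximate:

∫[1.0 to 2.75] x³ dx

f(x) = x³
a = 1.0, b = 2.75, n = 5
h = (b - a)/n = 0.350000

Trapezoidal rule: (h/2)[f(x₀) + 2f(x₁) + 2f(x₂) + ... + f(xₙ)]

x_0 = 1.0000, f(x_0) = 1.000000, coefficient = 1
x_1 = 1.3500, f(x_1) = 2.460375, coefficient = 2
x_2 = 1.7000, f(x_2) = 4.913000, coefficient = 2
x_3 = 2.0500, f(x_3) = 8.615125, coefficient = 2
x_4 = 2.4000, f(x_4) = 13.824000, coefficient = 2
x_5 = 2.7500, f(x_5) = 20.796875, coefficient = 1

I ≈ (0.350000/2) × 81.421875 = 14.248828
Exact value: 14.047852
Error: 0.200977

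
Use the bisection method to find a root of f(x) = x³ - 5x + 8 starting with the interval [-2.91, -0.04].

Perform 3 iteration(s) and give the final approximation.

f(x) = x³ - 5x + 8
Initial interval: [-2.91, -0.04]

Iteration 1:
  c_1 = (-2.910000 + (-0.040000))/2 = -1.475000
  f(c_1) = f(-1.475000) = 12.165953
  f(a) × f(c) < 0, new interval: [-2.910000, -1.475000]
Iteration 2:
  c_2 = (-2.910000 + (-1.475000))/2 = -2.192500
  f(c_2) = f(-2.192500) = 8.423029
  f(a) × f(c) < 0, new interval: [-2.910000, -2.192500]
Iteration 3:
  c_3 = (-2.910000 + (-2.192500))/2 = -2.551250
  f(c_3) = f(-2.551250) = 4.150479
  f(a) × f(c) < 0, new interval: [-2.910000, -2.551250]

After 3 iteration(s), the approximation is c_3 = -2.551250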